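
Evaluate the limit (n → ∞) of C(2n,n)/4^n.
0

Explanation: C(2n,n) ~ 4^n/√(πn), so C(2n,n)/4^n ~ 1/√(πn) → 0.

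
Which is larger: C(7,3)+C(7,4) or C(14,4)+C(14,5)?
First=70, Second=3,003.
Final answer: C(14,4)+C(14,5)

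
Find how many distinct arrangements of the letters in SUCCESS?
420

Reasoning: Word has 7 letters (S=3, U=1, C=2, E=1). Arrangements: 7!/Π(k!) = 420.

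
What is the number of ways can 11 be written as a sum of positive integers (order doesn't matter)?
56

Explanation: Pentagonal recurrence p(n) = p(n−1) + p(n−2) − p(n−5) − p(n−7) + …: p(11) = p(10) + p(9) − p(6) − p(4) = 42 + 30 − 11 − 5 = 56.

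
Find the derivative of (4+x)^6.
Using the power rule: d/dx (4+x)^6 = 6(4+x)^{5}.

Answer: 6(4+x)^5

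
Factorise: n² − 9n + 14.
(n − 2)(n − 7)

Explanation: Seek roots whose sum is 9 and product is 14: (2, 7). So n² − 9n + 14 = (n − 2)(n − 7).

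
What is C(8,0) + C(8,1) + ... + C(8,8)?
256

Working:
Sum of binomial coefficients = 2^8 = 256.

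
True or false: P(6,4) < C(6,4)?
False

Explanation: P(6,4) = 360 and C(6,4) = 15; P(n,r) = r! × C(n,r) so P > C whenever r ≥ 2.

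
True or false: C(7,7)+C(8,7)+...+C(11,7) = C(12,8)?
True

Hockey stick identity gives Σ = C(12,8) = 495; RHS C(12,8) = 495.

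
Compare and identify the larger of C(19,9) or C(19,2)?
C(19,9)

Working:
C(19,9)=92,378, C(19,2)=171.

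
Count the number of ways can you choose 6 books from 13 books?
1,716

Explanation: C(13,6) = 13! / (6! × (13-6)!)
         = 13! / (6! × 7!)
         = 1,716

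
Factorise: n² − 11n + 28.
(n − 4)(n − 7)

Seek roots whose sum is 11 and product is 28: (4, 7). So n² − 11n + 28 = (n − 4)(n − 7).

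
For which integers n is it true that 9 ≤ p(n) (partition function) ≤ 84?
6, 7, 8, 9, 10, 11, 12
Tabulating p(n) via p(n) = p(n−1) + p(n−2) − p(n−5) − p(n−7) + …: p(5)=7; p(6)=11; p(7)=15; p(8)=22; p(9)=30; p(10)=42; p(11)=56; p(12)=77; p(13)=101. So valid n = 6, 7, 8, 9, 10, 11, 12.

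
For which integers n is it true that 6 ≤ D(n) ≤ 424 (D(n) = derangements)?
Using D(n) = (n−1)[D(n−1) + D(n−2)] with D(1)=0, D(2)=1: D(3)=2; D(4)=9; D(5)=44; D(6)=265; D(7)=1,854. So valid n = 4, 5, 6.
Final answer: 4, 5, 6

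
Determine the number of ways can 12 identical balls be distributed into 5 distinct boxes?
C(12+5-1, 5-1) = C(16, 4) = 1,820.
Final answer: 1,820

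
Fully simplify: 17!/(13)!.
57,120

Reasoning: This equals 17×16×...×14 = 57,120.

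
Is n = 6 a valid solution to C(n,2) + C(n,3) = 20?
No

Working:
C(6,2) + C(6,3) = 15 + 20 = 35, which does not equal 20.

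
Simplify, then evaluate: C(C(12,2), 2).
2,145

C(12,2) = 66, then C(66, 2) = 2,145.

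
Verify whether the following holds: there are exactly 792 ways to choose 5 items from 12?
True

Reasoning: C(12,5) = 792.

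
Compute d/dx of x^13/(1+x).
Quotient rule: [13x^{12}(1+x) - x^13]/(1+x)².
Final answer: (13x^12(1+x) - x^13)/(1+x)²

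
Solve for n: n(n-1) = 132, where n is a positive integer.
n² − n − 132 = 0, so n = (1 ± √(1 + 4·132))/2 = (1 ± √529)/2 = (1 ± 23)/2, i.e. n = 12 or n = -11. Taking the positive root, n = 12 (check: 12×11 = 132).
Final answer: 12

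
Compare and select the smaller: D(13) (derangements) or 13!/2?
D(13)

Explanation: D(13) = (13-1)·[D(12) + D(11)] = 12·[176,214,841 + 14,684,570] = 2,290,792,932; 13!/2 = 6,227,020,800/2 = 3,113,510,400.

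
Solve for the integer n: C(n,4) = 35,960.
32

C(n,4) = n(n−1)(n−2)(n−3)/4! is increasing in n, and n(n−1)(n−2)(n−3) = 4!·35,960 = 863,040 ≈ (n−1.5)^4 gives n ≈ 32.0. Check: C(30,4) = 27,405, C(31,4) = 31,465, C(32,4) = 35,960 ✓. So n = 32.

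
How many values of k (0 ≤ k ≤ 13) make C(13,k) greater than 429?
6

Row 13 is unimodal and symmetric about k=13/2. C(13,3)=286 ≤ 429; C(13,4)=715 > 429; by symmetry C(13,k) > 429 for k = 4..9. That's 9 - 4 + 1 = 6 values.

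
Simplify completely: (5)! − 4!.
96

Working:
(5)! − 4! = (5)·4! − 4! = (5−1)·4! = 4·4! = 96.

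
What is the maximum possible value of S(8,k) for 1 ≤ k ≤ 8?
Row S(8,k) for k = 1..8 (via S(n,k) = k·S(n−1,k) + S(n−1,k−1)): 1, 127, 966, 1,701, 1,050, 266, 28, 1. The row is unimodal; maximum at k = 4: 1,701.
Final answer: 1,701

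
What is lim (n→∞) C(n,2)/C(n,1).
C(n,2)/C(n,1) = (n-1)/2 → ∞ as n → ∞.
Final answer: ∞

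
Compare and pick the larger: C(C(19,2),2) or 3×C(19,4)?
C(C(19,2),2)
C(C(19,2),2)=14,535, 3×C(19,4)=11,628.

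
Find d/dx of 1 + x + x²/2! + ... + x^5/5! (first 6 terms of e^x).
Differentiating term by term gives the first 5 terms of e^x.
Final answer: 1 + x + x²/2! + ... + x^4/4!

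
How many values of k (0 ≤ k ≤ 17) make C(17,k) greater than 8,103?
6
Row 17 is unimodal and symmetric about k=17/2. C(17,5)=6,188 ≤ 8,103; C(17,6)=12,376 > 8,103; by symmetry C(17,k) > 8,103 for k = 6..11. That's 11 - 6 + 1 = 6 values.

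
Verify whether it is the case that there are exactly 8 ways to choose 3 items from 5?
False

Working:
C(5,3) = 10 ≠ 8.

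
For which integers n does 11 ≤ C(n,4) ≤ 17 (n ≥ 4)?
C(5,4)=5; C(6,4)=15; C(7,4)=35. So valid n = 6.
Final answer: 6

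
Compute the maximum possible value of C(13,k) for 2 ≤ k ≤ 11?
1,716

Reasoning: C(13,k) is maximised at the centre of the row: C(13,6) = 1,716.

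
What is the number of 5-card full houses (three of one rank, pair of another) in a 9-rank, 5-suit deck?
7,200

Explanation: Triple rank: 9. Triple suits: C(5,3)=10. Pair rank: 8. Pair suits: C(5,2)=10. Total: 7,200.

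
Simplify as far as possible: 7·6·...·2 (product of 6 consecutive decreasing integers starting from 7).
5,040
This is P(7,6) = 7!/(1)! = 5,040.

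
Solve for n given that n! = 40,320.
n! is strictly increasing. 6! = 720, 7! = 5,040, 8! = 40,320 ✓. So n = 8.
Final answer: 8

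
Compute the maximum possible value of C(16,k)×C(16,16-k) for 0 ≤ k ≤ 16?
165,636,900

Reasoning: C(16,k)·C(16,16-k) = C(16,k)², maximised at the centre k = 8: C(16,8)² = 165,636,900.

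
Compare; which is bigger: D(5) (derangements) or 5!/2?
5!/2

Solution: D(5) = (5-1)·[D(4) + D(3)] = 4·[9 + 2] = 44; 5!/2 = 120/2 = 60.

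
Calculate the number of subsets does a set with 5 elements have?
32

Explanation: Each element can be included or excluded: 2^5 = 32.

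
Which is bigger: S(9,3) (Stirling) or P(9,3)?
S(9,3)
S(9,3) = 3·S(8,3) + S(8,2) = 3·966 + 127 = 3,025; P(9,3) = 504.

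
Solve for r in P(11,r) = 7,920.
4

P(11,r) = 11·10·…·(11−r+1), a product of r factors. Multiplying down from 11: 11 = 11; 11·10 = 110; 11·10·9 = 990; 11·10·9·8 = 7,920 ✓ (4 factors). So r = 4.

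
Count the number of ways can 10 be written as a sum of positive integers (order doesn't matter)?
Pentagonal recurrence p(n) = p(n−1) + p(n−2) − p(n−5) − p(n−7) + …: p(10) = p(9) + p(8) − p(5) − p(3) = 30 + 22 − 7 − 3 = 42.
Final answer: 42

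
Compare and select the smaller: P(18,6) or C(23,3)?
C(23,3)

Reasoning: P(18,6)=13,366,080, C(23,3)=1,771.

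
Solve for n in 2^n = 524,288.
524,288 = 1,024 × 512 = 2^10 × 2^9 = 2^19, so n = 19.

Answer: 19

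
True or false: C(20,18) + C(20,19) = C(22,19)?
False
Pascal's identity gives C(21,19) = 210, whereas C(22,19) = 1,540.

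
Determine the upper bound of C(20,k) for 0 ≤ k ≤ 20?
184,756

Working:
Maximum at k = 10: C(20,10) = 184,756.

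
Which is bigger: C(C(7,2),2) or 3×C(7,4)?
C(C(7,2),2)

Solution: C(C(7,2),2)=210, 3×C(7,4)=105.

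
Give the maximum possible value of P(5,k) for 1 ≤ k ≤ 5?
120

Working:
P(5,k) increases in k, so maximum at k = 5: 5! = 120.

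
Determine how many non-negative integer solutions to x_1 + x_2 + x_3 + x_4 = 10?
C(10+4-1, 4-1) = 286.

Answer: 286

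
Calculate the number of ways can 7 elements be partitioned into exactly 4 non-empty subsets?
350

This equals S(7,4), the Stirling number of the 2nd kind.
Using the Stirling recurrence: S(n,k) = k·S(n-1,k) + S(n-1,k-1)
S(7,4) = 4·S(6,4) + S(6,3)
         = 4·65 + 90
         = 260 + 90
         = 350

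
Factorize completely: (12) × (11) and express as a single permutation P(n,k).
P(12,2) = 12!/(10)!

Product of 2 consecutive descending integers starting at 12: P(12,2) = 12!/10! = 132.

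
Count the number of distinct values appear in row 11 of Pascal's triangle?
6

Reasoning: Row 11 has entries C(11,0)..C(11,11); by symmetry C(11,k)=C(11,11-k), giving 6 distinct values.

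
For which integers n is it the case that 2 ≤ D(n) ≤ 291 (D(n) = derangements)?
3, 4, 5, 6

Using D(n) = (n−1)[D(n−1) + D(n−2)] with D(1)=0, D(2)=1: D(2)=1; D(3)=2; D(4)=9; D(5)=44; D(6)=265; D(7)=1,854. So valid n = 3, 4, 5, 6.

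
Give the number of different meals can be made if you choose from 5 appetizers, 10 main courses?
50

Working:
By the multiplication principle: 5 × 10 = 50.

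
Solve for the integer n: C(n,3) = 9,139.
C(n,3) = n(n−1)(n−2)/3! is increasing in n, and n(n−1)(n−2) = 3!·9,139 = 54,834 ≈ (n−1)^3 gives n ≈ 39.0. Check: C(37,3) = 7,770, C(38,3) = 8,436, C(39,3) = 9,139 ✓. So n = 39.
Final answer: 39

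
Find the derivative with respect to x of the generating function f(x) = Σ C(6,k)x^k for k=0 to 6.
Term-by-term differentiation gives Σ k·C(6,k)x^{k-1} for k=1 to 6.
Final answer: Σ k·C(6,k)x^(k-1) for k=1 to 6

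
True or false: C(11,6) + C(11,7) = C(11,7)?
False
Pascal's identity gives C(12,7) = 792, whereas C(11,7) = 330.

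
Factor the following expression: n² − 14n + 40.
(n − 4)(n − 10)

Explanation: Seek roots whose sum is 14 and product is 40: (4, 10). So n² − 14n + 40 = (n − 4)(n − 10).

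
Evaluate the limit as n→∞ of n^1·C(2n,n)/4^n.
∞

Solution: C(2n,n) ~ 4^n/√(πn), so n^1·C(2n,n)/4^n ~ n^(1 − 1/2)/√π → ∞.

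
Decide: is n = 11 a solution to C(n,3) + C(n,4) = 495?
Yes

Explanation: C(11,3) + C(11,4) = 165 + 330 = 495, which equals 495.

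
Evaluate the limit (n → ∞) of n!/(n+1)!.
0

n!/(n+1)! = 1/[(n+1)] → 0 as n → ∞.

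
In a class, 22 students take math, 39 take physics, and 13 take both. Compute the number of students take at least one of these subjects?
|A∪B| = |A|+|B|-|A∩B| = 22+39-13 = 48.

Answer: 48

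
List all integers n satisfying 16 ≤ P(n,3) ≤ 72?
P(3,3)=6; P(4,3)=24; P(5,3)=60; P(6,3)=120. So valid n = 4, 5.
Final answer: 4, 5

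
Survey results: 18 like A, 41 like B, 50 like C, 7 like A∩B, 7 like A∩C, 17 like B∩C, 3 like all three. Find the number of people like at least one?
81

Explanation: |A∪B∪C| = 18+41+50-7-7-17+3 = 81.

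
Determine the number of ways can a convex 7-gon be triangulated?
42

Working:
Using the Catalan number formula: C_n = C(2n, n) / (n+1)
C_5 = C(10, 5) / (5+1)
     = 252 / 6
     = 42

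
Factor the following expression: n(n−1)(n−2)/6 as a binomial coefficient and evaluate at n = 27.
C(n,3); C(27,3) = 2,925
n(n−1)(n−2)/6 = n!/(3!(n−3)!) = C(n,3). At n = 27: C(27,3) = 2,925.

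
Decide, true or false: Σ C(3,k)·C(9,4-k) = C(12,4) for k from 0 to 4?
True
Vandermonde's identity gives C(12,4) = 495; RHS C(12,4) = 495.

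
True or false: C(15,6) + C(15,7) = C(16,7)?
True

Pascal's identity C(n,k) + C(n,k+1) = C(n+1,k+1): 5,005 + 6,435 = 11,440 = C(16,7).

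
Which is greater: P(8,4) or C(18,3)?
P(8,4)=1,680, C(18,3)=816.

Answer: P(8,4)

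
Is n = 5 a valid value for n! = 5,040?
5! = 5·4! = 5·24 = 120, which does not equal 5,040.

Answer: No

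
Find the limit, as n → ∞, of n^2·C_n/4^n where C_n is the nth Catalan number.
∞
C_n ~ 4^n/(n^(3/2)√π), so n^2·C_n/4^n ~ n^(2 − 3/2)/√π → ∞.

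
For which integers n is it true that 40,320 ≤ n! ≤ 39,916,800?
8, 9, 10, 11

n! is strictly increasing; 8! = 40,320 and 11! = 39,916,800, so valid n = 8, 9, 10, 11.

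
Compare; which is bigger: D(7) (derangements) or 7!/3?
D(7)

Reasoning: D(7) = (7-1)·[D(6) + D(5)] = 6·[265 + 44] = 1,854; 7!/3 = 5,040/3 = 1,680.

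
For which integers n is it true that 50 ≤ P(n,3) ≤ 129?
5, 6

P(4,3)=24; P(5,3)=60; P(6,3)=120; P(7,3)=210. So valid n = 5, 6.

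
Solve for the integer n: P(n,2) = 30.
6
P(n,2) = n(n−1) is increasing in n; n(n−1) ≈ (n−0.5)^2 = 30 gives n ≈ 6.0. Check: P(4,2) = 12, P(5,2) = 20, P(6,2) = 30 ✓. So n = 6.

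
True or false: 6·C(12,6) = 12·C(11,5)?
True

Solution: Absorption identity k·C(n,k) = n·C(n-1,k-1). LHS = 6·924 = 5,544; RHS = 12·462 = 5,544.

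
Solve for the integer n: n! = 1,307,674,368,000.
n! is strictly increasing. 13! = 6,227,020,800, 14! = 87,178,291,200, 15! = 1,307,674,368,000 ✓. So n = 15.
Final answer: 15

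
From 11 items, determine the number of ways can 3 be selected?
165

Explanation: C(11,3) = 11! / (3! × (11-3)!)
         = 11! / (3! × 8!)
         = 165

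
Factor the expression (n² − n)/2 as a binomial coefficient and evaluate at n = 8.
C(n,2); C(8,2) = 28

(n² − n)/2 = n(n−1)/2 = C(n,2). At n = 8: C(8,2) = 28.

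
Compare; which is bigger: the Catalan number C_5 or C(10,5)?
C_5 = C(10,5)/(5+1) = 252/6 = 42; C(10,5) = 252.

Answer: C(10,5)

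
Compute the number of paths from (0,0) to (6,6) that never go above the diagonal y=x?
132

Solution: Counted by the Catalan number C_6: C_6 = C(12,6)/(6+1) = 924/7 = 132.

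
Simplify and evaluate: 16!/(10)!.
5,765,760

Working:
This equals 16×15×...×11 = 5,765,760.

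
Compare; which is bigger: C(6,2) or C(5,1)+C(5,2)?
Equal
By Pascal's identity: C(6,2) = C(5,1)+C(5,2) = 15. Equal.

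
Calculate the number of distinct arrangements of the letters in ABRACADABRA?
83,160

Reasoning: Word has 11 letters (A=5, B=2, R=2, C=1, D=1). Arrangements: 11!/Π(k!) = 83,160.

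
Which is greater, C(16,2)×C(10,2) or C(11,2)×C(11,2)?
C(16,2)×C(10,2)

Solution: C(16,2)×C(10,2)=5,400, C(11,2)×C(11,2)=3,025.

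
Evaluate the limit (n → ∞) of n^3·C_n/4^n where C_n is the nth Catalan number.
∞

Solution: C_n ~ 4^n/(n^(3/2)√π), so n^3·C_n/4^n ~ n^(3 − 3/2)/√π → ∞.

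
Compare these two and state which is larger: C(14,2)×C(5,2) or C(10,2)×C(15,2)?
C(10,2)×C(15,2)

Solution: C(14,2)×C(5,2)=910, C(10,2)×C(15,2)=4,725.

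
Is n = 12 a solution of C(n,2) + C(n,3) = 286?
C(12,2) + C(12,3) = 66 + 220 = 286, which equals 286.
Final answer: Yes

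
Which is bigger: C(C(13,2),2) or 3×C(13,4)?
C(C(13,2),2)

C(C(13,2),2)=3,003, 3×C(13,4)=2,145.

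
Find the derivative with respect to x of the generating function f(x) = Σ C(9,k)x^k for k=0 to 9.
Term-by-term differentiation gives Σ k·C(9,k)x^{k-1} for k=1 to 9.
Final answer: Σ k·C(9,k)x^(k-1) for k=1 to 9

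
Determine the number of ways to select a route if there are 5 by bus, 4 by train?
9

Reasoning: By the addition principle: 5 + 4 = 9.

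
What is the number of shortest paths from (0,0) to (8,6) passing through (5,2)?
735

Solution: To (5,2): C(7,5)=21. From there: C(7,3)=35. Total: 735.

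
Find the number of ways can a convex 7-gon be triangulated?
42

Working:
Using the Catalan number formula: C_n = C(2n, n) / (n+1)
C_5 = C(10, 5) / (5+1)
     = 252 / 6
     = 42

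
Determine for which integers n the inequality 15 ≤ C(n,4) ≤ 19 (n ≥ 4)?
C(5,4)=5; C(6,4)=15; C(7,4)=35. So valid n = 6.

Answer: 6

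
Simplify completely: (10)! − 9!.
3,265,920

Solution: (10)! − 9! = (10)·9! − 9! = (10−1)·9! = 9·9! = 3,265,920.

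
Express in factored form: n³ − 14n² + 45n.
n(n − 5)(n − 9)

Working:
n³ − 14n² + 45n = n(n² − 14n + 45) = n(n − 5)(n − 9).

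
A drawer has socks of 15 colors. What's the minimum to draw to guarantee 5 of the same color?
61

Explanation: Worst case: 4 of each = 60. One more: 61.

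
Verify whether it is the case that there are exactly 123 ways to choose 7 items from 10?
False

C(10,7) = 120 ≠ 123.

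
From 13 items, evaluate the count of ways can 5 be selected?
1,287
C(13,5) = 13! / (5! × (13-5)!)
         = 13! / (5! × 8!)
         = 1,287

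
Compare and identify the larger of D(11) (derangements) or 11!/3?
D(11) = (11-1)·[D(10) + D(9)] = 10·[1,334,961 + 133,496] = 14,684,570; 11!/3 = 39,916,800/3 = 13,305,600.

Answer: D(11)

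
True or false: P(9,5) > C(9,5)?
P(9,5) = 15,120 and C(9,5) = 126; P(n,r) = r! × C(n,r) so P > C whenever r ≥ 2.
Final answer: True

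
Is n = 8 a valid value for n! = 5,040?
No

8! = 8·7! = 8·5,040 = 40,320, which does not equal 5,040.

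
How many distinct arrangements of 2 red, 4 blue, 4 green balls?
3,150

Working:
Multinomial: 10!/(2! × 4! × 4!) = 3,150.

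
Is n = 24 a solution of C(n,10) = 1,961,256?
Yes

Working:
C(24,10) = 24·23·22·21·20·19·18·17·16·15/10! = 7,117,005,772,800/3,628,800 = 1,961,256, which equals 1,961,256.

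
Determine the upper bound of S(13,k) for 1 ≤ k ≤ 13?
9,321,312

Working:
Row S(13,k) for k = 1..13 (via S(n,k) = k·S(n−1,k) + S(n−1,k−1)): 1, 4,095, 261,625, 2,532,530, 7,508,501, 9,321,312, 5,715,424, 1,899,612, 359,502, 39,325, 2,431, 78, 1. The row is unimodal; maximum at k = 6: 9,321,312.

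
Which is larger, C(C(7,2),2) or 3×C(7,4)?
C(C(7,2),2)=210, 3×C(7,4)=105.
Final answer: C(C(7,2),2)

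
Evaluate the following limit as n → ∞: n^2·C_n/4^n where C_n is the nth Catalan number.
∞

Reasoning: C_n ~ 4^n/(n^(3/2)√π), so n^2·C_n/4^n ~ n^(2 − 3/2)/√π → ∞.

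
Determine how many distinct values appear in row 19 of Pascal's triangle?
Row 19 has entries C(19,0)..C(19,19); by symmetry C(19,k)=C(19,19-k), giving 10 distinct values.
Final answer: 10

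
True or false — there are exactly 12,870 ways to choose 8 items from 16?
C(16,8) = 12,870.
Final answer: True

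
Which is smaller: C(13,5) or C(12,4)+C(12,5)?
Equal

Working:
By Pascal's identity: C(13,5) = C(12,4)+C(12,5) = 1,287. Equal.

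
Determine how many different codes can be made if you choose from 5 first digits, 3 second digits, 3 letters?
45

Explanation: By the multiplication principle: 5 × 3 × 3 = 45.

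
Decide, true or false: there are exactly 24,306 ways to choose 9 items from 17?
False

Explanation: C(17,9) = 24,310 ≠ 24306.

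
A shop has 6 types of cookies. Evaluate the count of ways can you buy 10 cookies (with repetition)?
Stars and bars: C(10+6-1, 10) = C(15, 10) = 3,003.
Final answer: 3,003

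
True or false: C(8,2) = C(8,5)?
C(8,2) = 28 but C(8,5) = 56; symmetry gives C(8,2) = C(8,6), not C(8,5).
Final answer: False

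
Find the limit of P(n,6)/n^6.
P(n,6) = n(n-1)···(n-5) ≈ n^6 for large n. Limit = 1.

Answer: 1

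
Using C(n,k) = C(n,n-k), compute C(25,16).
2,042,975

Explanation: C(25,16) = C(25,9) = 2,042,975.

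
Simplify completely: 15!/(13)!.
210
This equals 15×14 = 210.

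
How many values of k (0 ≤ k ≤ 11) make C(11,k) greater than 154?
Row 11 is unimodal and symmetric about k=11/2. C(11,2)=55 ≤ 154; C(11,3)=165 > 154; by symmetry C(11,k) > 154 for k = 3..8. That's 8 - 3 + 1 = 6 values.

Answer: 6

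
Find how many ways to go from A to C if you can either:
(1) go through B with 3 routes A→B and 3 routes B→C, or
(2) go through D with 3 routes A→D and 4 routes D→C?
21

Working:
Route via B: 3×3=9. Route via D: 3×4=12. Total: 21.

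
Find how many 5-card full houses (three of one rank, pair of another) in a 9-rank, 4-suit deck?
1,728
Triple rank: 9. Triple suits: C(4,3)=4. Pair rank: 8. Pair suits: C(4,2)=6. Total: 1,728.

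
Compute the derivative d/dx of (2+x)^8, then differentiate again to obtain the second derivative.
First derivative: 8(2+x)^{7}. Second derivative: 8·7·(2+x)^{6} = 56(2+x)^{6}.

Answer: 56(2+x)^6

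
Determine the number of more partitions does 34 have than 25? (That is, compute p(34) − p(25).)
10,352
Pentagonal recurrence p(n) = p(n−1) + p(n−2) − p(n−5) − p(n−7) + …: p(34) = p(33) + p(32) − p(29) − p(27) + p(22) + p(19) − p(12) − p(8) = 10,143 + 8,349 − 4,565 − 3,010 + 1,002 + 490 − 77 − 22 = 12,310.
p(25) = p(24) + p(23) − p(20) − p(18) + p(13) + p(10) − p(3) = 1,575 + 1,255 − 627 − 385 + 101 + 42 − 3 = 1,958.
Difference = 12,310 − 1,958 = 10,352.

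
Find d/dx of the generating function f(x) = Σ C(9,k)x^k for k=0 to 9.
Σ k·C(9,k)x^(k-1) for k=1 to 9

Solution: Term-by-term differentiation gives Σ k·C(9,k)x^{k-1} for k=1 to 9.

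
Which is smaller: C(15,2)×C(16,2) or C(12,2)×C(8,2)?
C(15,2)×C(16,2)=12,600, C(12,2)×C(8,2)=1,848.

Answer: C(12,2)×C(8,2)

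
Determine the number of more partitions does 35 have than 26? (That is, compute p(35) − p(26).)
12,447

Working:
Pentagonal recurrence p(n) = p(n−1) + p(n−2) − p(n−5) − p(n−7) + …: p(35) = p(34) + p(33) − p(30) − p(28) + p(23) + p(20) − p(13) − p(9) + p(0) = 12,310 + 10,143 − 5,604 − 3,718 + 1,255 + 627 − 101 − 30 + 1 = 14,883.
p(26) = p(25) + p(24) − p(21) − p(19) + p(14) + p(11) − p(4) − p(0) = 1,958 + 1,575 − 792 − 490 + 135 + 56 − 5 − 1 = 2,436.
Difference = 14,883 − 2,436 = 12,447.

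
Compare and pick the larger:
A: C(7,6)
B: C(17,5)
B

A=C(7,6)=7, B=C(17,5)=6,188.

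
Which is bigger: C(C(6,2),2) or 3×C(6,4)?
C(C(6,2),2)

Explanation: C(C(6,2),2)=105, 3×C(6,4)=45.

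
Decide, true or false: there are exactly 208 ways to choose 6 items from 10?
False

Working:
C(10,6) = 210 ≠ 208.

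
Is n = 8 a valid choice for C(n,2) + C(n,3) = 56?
C(8,2) + C(8,3) = 28 + 56 = 84, which does not equal 56.

Answer: No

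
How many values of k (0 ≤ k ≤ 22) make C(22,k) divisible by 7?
15

Explanation: Checking C(22,k) mod 7 for k = 0..22: divisible at k = 2, 3, 4, 5, 6, 9, 10, 11, 12, 13, 16, 17, 18, 19, 20. That's 15 values.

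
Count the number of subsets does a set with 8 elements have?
256

Solution: Each element can be included or excluded: 2^8 = 256.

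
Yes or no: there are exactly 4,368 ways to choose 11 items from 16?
C(16,11) = 4,368.
Final answer: Yes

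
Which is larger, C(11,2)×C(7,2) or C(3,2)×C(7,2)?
C(11,2)×C(7,2)

Explanation: C(11,2)×C(7,2)=1,155, C(3,2)×C(7,2)=63.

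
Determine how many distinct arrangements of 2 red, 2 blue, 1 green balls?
Multinomial: 5!/(2! × 2! × 1!) = 30.

Answer: 30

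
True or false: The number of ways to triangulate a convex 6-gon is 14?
True

Working:
Triangulations of a convex 6-gon are counted by the Catalan number C_4: C_4 = C(8,4)/(4+1) = 70/5 = 14.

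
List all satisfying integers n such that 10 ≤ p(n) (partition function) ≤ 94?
6, 7, 8, 9, 10, 11, 12

Working:
Tabulating p(n) via p(n) = p(n−1) + p(n−2) − p(n−5) − p(n−7) + …: p(5)=7; p(6)=11; p(7)=15; p(8)=22; p(9)=30; p(10)=42; p(11)=56; p(12)=77; p(13)=101. So valid n = 6, 7, 8, 9, 10, 11, 12.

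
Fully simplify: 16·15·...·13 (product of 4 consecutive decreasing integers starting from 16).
This is P(16,4) = 16!/(12)! = 43,680.
Final answer: 43,680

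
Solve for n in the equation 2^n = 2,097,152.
2,097,152 = 1,024 × 1,024 × 2 = 2^10 × 2^10 × 2^1 = 2^21, so n = 21.
Final answer: 21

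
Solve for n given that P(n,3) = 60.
5

P(n,3) = n(n−1)(n−2) is increasing in n; n(n−1)(n−2) ≈ (n−1)^3 = 60 gives n ≈ 4.9. Check: P(3,3) = 6, P(4,3) = 24, P(5,3) = 60 ✓. So n = 5.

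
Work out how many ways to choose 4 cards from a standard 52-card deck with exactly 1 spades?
118,807
13 spades and 39 non-spades: C(13,1) × C(39,3) = 13 × 9139 = 118,807.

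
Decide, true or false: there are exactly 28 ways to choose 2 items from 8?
True
C(8,2) = 28.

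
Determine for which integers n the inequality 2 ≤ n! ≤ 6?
n! is strictly increasing; 2! = 2 and 3! = 6, so valid n = 2, 3.

Answer: 2, 3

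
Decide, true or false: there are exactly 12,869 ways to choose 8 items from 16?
False

Reasoning: C(16,8) = 12,870 ≠ 12869.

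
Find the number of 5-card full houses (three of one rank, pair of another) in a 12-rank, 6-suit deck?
Triple rank: 12. Triple suits: C(6,3)=20. Pair rank: 11. Pair suits: C(6,2)=15. Total: 39,600.

Answer: 39,600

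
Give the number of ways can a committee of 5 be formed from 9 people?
126

Reasoning: C(9,5) = 9! / (5! × (9-5)!)
         = 9! / (5! × 4!)
         = 126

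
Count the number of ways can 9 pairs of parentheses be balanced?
4,862

Solution: Using the Catalan number formula: C_n = C(2n, n) / (n+1)
C_9 = C(18, 9) / (9+1)
     = 48620 / 10
     = 4,862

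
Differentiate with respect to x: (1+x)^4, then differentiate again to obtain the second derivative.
First derivative: 4(1+x)^{3}. Second derivative: 4·3·(1+x)^{2} = 12(1+x)^{2}.
Final answer: 12(1+x)^2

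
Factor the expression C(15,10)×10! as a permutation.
P(15,10)

Reasoning: C(15,10)×10! = [15!/(10!(5)!)]×10! = 15!/(5)! = P(15,10) = 10,897,286,400.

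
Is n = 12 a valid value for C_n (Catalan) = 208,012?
Yes

Solution: C_12 = C(24,12)/(12+1) = 2,704,156/13 = 208,012, which equals 208,012.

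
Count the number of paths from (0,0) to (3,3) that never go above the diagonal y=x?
5

Working:
Counted by the Catalan number C_3: C_3 = C(6,3)/(3+1) = 20/4 = 5.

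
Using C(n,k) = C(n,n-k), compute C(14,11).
C(14,11) = C(14,3) = 364.

Answer: 364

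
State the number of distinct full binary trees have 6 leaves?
Using the Catalan number formula: C_n = C(2n, n) / (n+1)
C_5 = C(10, 5) / (5+1)
     = 252 / 6
     = 42
Final answer: 42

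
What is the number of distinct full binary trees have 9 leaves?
1,430
Using the Catalan number formula: C_n = C(2n, n) / (n+1)
C_8 = C(16, 8) / (8+1)
     = 12870 / 9
     = 1,430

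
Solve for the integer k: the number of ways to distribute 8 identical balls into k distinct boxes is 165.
4

Solution: Stars and bars: the count is C(8+k−1, k−1), increasing in k. k=2: C(9,1) = 9, k=3: C(10,2) = 45, k=4: C(11,3) = 165 ✓. So k = 4.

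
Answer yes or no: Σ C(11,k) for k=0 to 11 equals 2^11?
Yes

Reasoning: Binomial theorem: Σ C(11,k) = (1+1)^11 = 2^11 = 2,048; RHS 2^11 = 2,048.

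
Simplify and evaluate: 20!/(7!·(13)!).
77,520

Working:
This is C(20,7) = 77,520.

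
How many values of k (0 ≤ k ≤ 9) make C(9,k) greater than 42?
Row 9 is unimodal and symmetric about k=9/2. C(9,2)=36 ≤ 42; C(9,3)=84 > 42; by symmetry C(9,k) > 42 for k = 3..6. That's 6 - 3 + 1 = 4 values.
Final answer: 4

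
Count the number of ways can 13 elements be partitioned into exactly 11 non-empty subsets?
2,431

Working:
This equals S(13,11), the Stirling number of the 2nd kind.
Using the Stirling recurrence: S(n,k) = k·S(n-1,k) + S(n-1,k-1)
S(13,11) = 11·S(12,11) + S(12,10)
         = 11·66 + 1705
         = 726 + 1705
         = 2,431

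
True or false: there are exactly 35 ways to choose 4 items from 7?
True

Explanation: C(7,4) = 35.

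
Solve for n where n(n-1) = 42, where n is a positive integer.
7

Explanation: n² − n − 42 = 0, so n = (1 ± √(1 + 4·42))/2 = (1 ± √169)/2 = (1 ± 13)/2, i.e. n = 7 or n = -6. Taking the positive root, n = 7 (check: 7×6 = 42).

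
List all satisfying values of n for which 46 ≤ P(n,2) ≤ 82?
8, 9

Reasoning: P(7,2)=42; P(8,2)=56; P(9,2)=72; P(10,2)=90. So valid n = 8, 9.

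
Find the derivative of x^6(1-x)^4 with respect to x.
6x^5(1-x)^4 - 4x^6(1-x)^3

Product rule: 6x^{5}(1-x)^{4} + x^6·(-4)(1-x)^{3}.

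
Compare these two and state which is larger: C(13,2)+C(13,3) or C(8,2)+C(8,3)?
First=364, Second=84.

Answer: C(13,2)+C(13,3)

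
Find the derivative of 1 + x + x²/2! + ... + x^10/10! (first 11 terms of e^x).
1 + x + x²/2! + ... + x^9/9!

Solution: Differentiating term by term gives the first 10 terms of e^x.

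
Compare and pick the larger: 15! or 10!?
15!

15!=1,307,674,368,000, 10!=3,628,800. 15! > 10!.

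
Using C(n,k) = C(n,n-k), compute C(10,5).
252

Working:
C(10,5) = C(10,5) = 252.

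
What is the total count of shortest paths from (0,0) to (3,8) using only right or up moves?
Choose 3 rights from 11 moves: C(11,3) = 165.

Answer: 165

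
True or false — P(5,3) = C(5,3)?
False

Explanation: P(5,3) = 60 but C(5,3) = 10; they differ by a factor of 3! = 6, so the statement does not hold.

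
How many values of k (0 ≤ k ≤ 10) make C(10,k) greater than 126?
3

Working:
Row 10 is unimodal and symmetric about k=10/2. C(10,3)=120 ≤ 126; C(10,4)=210 > 126; by symmetry C(10,k) > 126 for k = 4..6. That's 6 - 4 + 1 = 3 values.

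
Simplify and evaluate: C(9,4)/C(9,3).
C(n,k+1)/C(n,k) = (n−k)/(k+1). Here (9−3)/(3+1) = 6/4 = 3/2.

Answer: 3/2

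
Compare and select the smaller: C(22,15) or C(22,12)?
C(22,15)=170,544, C(22,12)=646,646.

Answer: C(22,15)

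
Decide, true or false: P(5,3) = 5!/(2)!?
Permutation formula P(n,k) = n!/(n-k)!: 5!/2! = 120/2 = 60 = P(5,3). The statement holds.
Final answer: True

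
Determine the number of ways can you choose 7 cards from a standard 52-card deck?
133,784,560

Solution: C(52,7) = 133,784,560.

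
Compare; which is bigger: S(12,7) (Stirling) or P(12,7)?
S(12,7) = 7·S(11,7) + S(11,6) = 7·63,987 + 179,487 = 627,396; P(12,7) = 3,991,680.
Final answer: P(12,7)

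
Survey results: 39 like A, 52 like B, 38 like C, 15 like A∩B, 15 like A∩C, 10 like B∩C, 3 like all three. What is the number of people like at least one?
|A∪B∪C| = 39+52+38-15-15-10+3 = 92.

Answer: 92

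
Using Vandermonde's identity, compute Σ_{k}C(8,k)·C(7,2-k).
105

Working:
= C(8+7,2) = C(15,2) = 105.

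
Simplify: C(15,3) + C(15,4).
1,820

Solution: By Pascal's identity: C(16,4) = 1,820.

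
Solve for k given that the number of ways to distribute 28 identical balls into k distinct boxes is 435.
3
Stars and bars: the count is C(28+k−1, k−1), increasing in k. k=2: C(29,1) = 29, k=3: C(30,2) = 435 ✓. So k = 3.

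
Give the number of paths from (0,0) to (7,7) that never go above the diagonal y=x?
Counted by the Catalan number C_7: C_7 = C(14,7)/(7+1) = 3,432/8 = 429.

Answer: 429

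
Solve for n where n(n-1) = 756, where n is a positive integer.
28

Solution: n² − n − 756 = 0, so n = (1 ± √(1 + 4·756))/2 = (1 ± √3,025)/2 = (1 ± 55)/2, i.e. n = 28 or n = -27. Taking the positive root, n = 28 (check: 28×27 = 756).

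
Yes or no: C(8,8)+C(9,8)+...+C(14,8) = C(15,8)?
No

Solution: Hockey stick identity gives Σ = C(15,9) = 5,005; RHS C(15,8) = 6,435.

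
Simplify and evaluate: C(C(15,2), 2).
5,460

Working:
C(15,2) = 105, then C(105, 2) = 5,460.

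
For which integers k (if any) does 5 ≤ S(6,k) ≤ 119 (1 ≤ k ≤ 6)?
2, 3, 4, 5

Reasoning: S(6,1)=1; S(6,2)=31; S(6,3)=90; S(6,4)=65; S(6,5)=15; S(6,6)=1. So valid k = 2, 3, 4, 5.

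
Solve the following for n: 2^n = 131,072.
17

Solution: 131,072 = 1,024 × 128 = 2^10 × 2^7 = 2^17, so n = 17.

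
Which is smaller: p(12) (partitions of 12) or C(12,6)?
p(12)

Reasoning: Pentagonal recurrence p(n) = p(n−1) + p(n−2) − p(n−5) − p(n−7) + …: p(12) = p(11) + p(10) − p(7) − p(5) + p(0) = 56 + 42 − 15 − 7 + 1 = 77; C(12,6) = 924.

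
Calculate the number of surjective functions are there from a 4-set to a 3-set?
36
Onto functions = 3! × S(4,3)
First compute S(4,3) via recurrence:
Using the Stirling recurrence: S(n,k) = k·S(n-1,k) + S(n-1,k-1)
S(4,3) = 3·S(3,3) + S(3,2)
         = 3·1 + 3
         = 3 + 3
         = 6
Then: 6 × 6 = 36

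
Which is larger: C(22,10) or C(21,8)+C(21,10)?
C(22,10)=646,646; C(21,8)+C(21,10)=203,490+352,716=556,206.
Final answer: C(22,10)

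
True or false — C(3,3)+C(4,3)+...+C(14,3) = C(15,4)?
True
Hockey stick identity gives Σ = C(15,4) = 1,365; RHS C(15,4) = 1,365.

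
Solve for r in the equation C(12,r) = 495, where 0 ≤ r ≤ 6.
C(12,r) is increasing for 0 ≤ r ≤ 6. Stepping up (C(12,r+1) = C(12,r)·(12−r)/(r+1)): C(12,1) = 12, C(12,2) = 66, C(12,3) = 220, C(12,4) = 495 ✓. So r = 4.
Final answer: 4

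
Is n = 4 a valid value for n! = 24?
4! = 4·3! = 4·6 = 24, which equals 24.

Answer: Yes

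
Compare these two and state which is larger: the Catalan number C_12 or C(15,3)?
C_12

Explanation: C_12 = C(24,12)/(12+1) = 2,704,156/13 = 208,012; C(15,3) = 455.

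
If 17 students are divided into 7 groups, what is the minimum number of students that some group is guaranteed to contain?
3

Working:
Pigeonhole: ⌈17/7⌉ = 3.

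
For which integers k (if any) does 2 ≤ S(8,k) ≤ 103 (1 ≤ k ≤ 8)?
7

S(8,1)=1; S(8,2)=127; S(8,3)=966; S(8,4)=1,701; S(8,5)=1,050; S(8,6)=266; S(8,7)=28; S(8,8)=1. So valid k = 7.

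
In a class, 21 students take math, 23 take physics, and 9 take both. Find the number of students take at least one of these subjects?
35

Reasoning: |A∪B| = |A|+|B|-|A∩B| = 21+23-9 = 35.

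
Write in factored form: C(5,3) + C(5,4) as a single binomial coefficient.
C(6,4)

Reasoning: By Pascal's identity: C(5,3) + C(5,4) = C(6,4) = 15.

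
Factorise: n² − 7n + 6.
(n − 1)(n − 6)

Explanation: Seek roots whose sum is 7 and product is 6: (1, 6). So n² − 7n + 6 = (n − 1)(n − 6).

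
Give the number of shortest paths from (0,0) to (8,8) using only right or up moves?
Choose 8 rights from 16 moves: C(16,8) = 12,870.
Final answer: 12,870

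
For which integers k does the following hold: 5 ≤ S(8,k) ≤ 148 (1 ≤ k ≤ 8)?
S(8,1)=1; S(8,2)=127; S(8,3)=966; S(8,4)=1,701; S(8,5)=1,050; S(8,6)=266; S(8,7)=28; S(8,8)=1. So valid k = 2, 7.

Answer: 2, 7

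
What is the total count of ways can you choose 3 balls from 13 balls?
286

Explanation: C(13,3) = 13! / (3! × (13-3)!)
         = 13! / (3! × 10!)
         = 286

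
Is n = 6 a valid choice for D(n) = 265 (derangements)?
Yes

D(6) = (6-1)·[D(5) + D(4)] = 5·[44 + 9] = 265, which equals 265.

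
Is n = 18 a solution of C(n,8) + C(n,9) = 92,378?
Yes

Explanation: C(18,8) + C(18,9) = 43,758 + 48,620 = 92,378, which equals 92,378.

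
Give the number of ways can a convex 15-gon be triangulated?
742,900

Solution: Using the Catalan number formula: C_n = C(2n, n) / (n+1)
C_13 = C(26, 13) / (13+1)
     = 10400600 / 14
     = 742,900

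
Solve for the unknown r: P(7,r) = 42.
2

Reasoning: P(7,r) = 7·6·…·(7−r+1), a product of r factors. Multiplying down from 7: 7 = 7; 7·6 = 42 ✓ (2 factors). So r = 2.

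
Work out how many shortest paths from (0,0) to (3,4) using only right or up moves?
Choose 3 rights from 7 moves: C(7,3) = 35.
Final answer: 35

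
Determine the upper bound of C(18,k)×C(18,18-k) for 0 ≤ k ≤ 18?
2,363,904,400

Explanation: C(18,k)·C(18,18-k) = C(18,k)², maximised at the centre k = 9: C(18,9)² = 2,363,904,400.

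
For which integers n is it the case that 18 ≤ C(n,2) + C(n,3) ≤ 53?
5, 6
C(4,2)+C(4,3)=10; C(5,2)+C(5,3)=20; C(6,2)+C(6,3)=35; C(7,2)+C(7,3)=56. So valid n = 5, 6.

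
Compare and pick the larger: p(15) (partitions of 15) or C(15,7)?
C(15,7)
Pentagonal recurrence p(n) = p(n−1) + p(n−2) − p(n−5) − p(n−7) + …: p(15) = p(14) + p(13) − p(10) − p(8) + p(3) + p(0) = 135 + 101 − 42 − 22 + 3 + 1 = 176; C(15,7) = 6,435.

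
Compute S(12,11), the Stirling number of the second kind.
Using the Stirling recurrence: S(n,k) = k·S(n-1,k) + S(n-1,k-1)
S(12,11) = 11·S(11,11) + S(11,10)
         = 11·1 + 55
         = 11 + 55
         = 66

Answer: 66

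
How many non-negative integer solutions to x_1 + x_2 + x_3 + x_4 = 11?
364

Explanation: C(11+4-1, 4-1) = 364.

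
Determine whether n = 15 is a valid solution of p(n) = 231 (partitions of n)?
Pentagonal recurrence p(n) = p(n−1) + p(n−2) − p(n−5) − p(n−7) + …: p(15) = p(14) + p(13) − p(10) − p(8) + p(3) + p(0) = 135 + 101 − 42 − 22 + 3 + 1 = 176, which does not equal 231.

Answer: No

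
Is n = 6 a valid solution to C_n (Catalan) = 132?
C_6 = C(12,6)/(6+1) = 924/7 = 132, which equals 132.

Answer: Yes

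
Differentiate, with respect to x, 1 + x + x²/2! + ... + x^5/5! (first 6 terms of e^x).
1 + x + x²/2! + ... + x^4/4!

Solution: Differentiating term by term gives the first 5 terms of e^x.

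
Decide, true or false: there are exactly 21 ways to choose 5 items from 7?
True

C(7,5) = 21.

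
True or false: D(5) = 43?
False

Derangements of 5 elements: D(5) = (5-1)·[D(4) + D(3)] = 4·[9 + 2] = 44.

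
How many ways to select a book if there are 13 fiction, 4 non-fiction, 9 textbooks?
26

By the addition principle: 13 + 4 + 9 = 26.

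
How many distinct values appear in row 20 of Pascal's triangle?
11

Solution: Row 20 has entries C(20,0)..C(20,20); by symmetry C(20,k)=C(20,20-k), giving 11 distinct values.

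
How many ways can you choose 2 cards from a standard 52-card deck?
1,326

Reasoning: C(52,2) = 1,326.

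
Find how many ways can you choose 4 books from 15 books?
C(15,4) = 15! / (4! × (15-4)!)
         = 15! / (4! × 11!)
         = 1,365
Final answer: 1,365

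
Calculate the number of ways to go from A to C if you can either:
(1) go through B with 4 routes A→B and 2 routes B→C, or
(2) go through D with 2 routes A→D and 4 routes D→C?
16
Route via B: 4×2=8. Route via D: 2×4=8. Total: 16.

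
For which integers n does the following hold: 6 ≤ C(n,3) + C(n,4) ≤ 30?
5

Reasoning: C(4,3)+C(4,4)=5; C(5,3)+C(5,4)=15; C(6,3)+C(6,4)=35. So valid n = 5.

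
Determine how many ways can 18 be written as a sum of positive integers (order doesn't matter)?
385

Reasoning: Pentagonal recurrence p(n) = p(n−1) + p(n−2) − p(n−5) − p(n−7) + …: p(18) = p(17) + p(16) − p(13) − p(11) + p(6) + p(3) = 297 + 231 − 101 − 56 + 11 + 3 = 385.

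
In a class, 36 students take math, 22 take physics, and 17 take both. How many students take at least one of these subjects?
41

Explanation: |A∪B| = |A|+|B|-|A∩B| = 36+22-17 = 41.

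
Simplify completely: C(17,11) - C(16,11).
8,008

Reasoning: C(17,11) - C(16,11) = C(16,10) = 8,008.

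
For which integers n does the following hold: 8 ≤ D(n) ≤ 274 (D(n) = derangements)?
Using D(n) = (n−1)[D(n−1) + D(n−2)] with D(1)=0, D(2)=1: D(3)=2; D(4)=9; D(5)=44; D(6)=265; D(7)=1,854. So valid n = 4, 5, 6.
Final answer: 4, 5, 6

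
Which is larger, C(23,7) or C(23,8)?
C(23,8)

Reasoning: C(23,7)=245,157, C(23,8)=490,314.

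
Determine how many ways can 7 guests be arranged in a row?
5,040

Reasoning: Arrangements of 7 distinct objects: 7! = 5,040.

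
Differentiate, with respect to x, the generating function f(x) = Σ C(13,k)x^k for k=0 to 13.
Σ k·C(13,k)x^(k-1) for k=1 to 13

Term-by-term differentiation gives Σ k·C(13,k)x^{k-1} for k=1 to 13.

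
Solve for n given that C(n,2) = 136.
17

C(n,2) = n(n−1)/2! is increasing in n, and n(n−1) = 2!·136 = 272 ≈ (n−0.5)^2 gives n ≈ 17.0. Check: C(15,2) = 105, C(16,2) = 120, C(17,2) = 136 ✓. So n = 17.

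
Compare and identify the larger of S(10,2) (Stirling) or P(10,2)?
S(10,2) = 2·S(9,2) + S(9,1) = 2·255 + 1 = 511; P(10,2) = 90.

Answer: S(10,2)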